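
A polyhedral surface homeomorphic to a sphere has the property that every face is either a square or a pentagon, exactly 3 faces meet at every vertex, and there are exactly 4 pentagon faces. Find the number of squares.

Let x be the number of squares; then F = 4 + x.
Edge–face incidences: 2E = 5·4 + 4·x = 20 + 4x.
Every vertex has degree 3, so 3V = 2E.
Euler: V − E + F = 2 ⇒ (2E)/3 − E + (4 + x) = 2.
Multiply by 6: 2·(2E) − 3·(2E) + 6·(4 + x) = 12, i.e. 24 + 6x − (20 + 4x) = 12.
Collecting terms: 2x + 4 = 12, so 2x = 8, so x = 4.
Then 2E = 20 + 4·4 = 36, so E = 18, V = 2E/3 = 12, F = 4 + 4 = 8.

4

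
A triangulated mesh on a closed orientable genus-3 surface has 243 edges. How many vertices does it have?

77

χ = 2 − 2·3 = -4, and every face is a triangle so 3F = 2E.
F = 2E/3 = 162. Then V = -4 + E − F = -4 + 243 − 162 = 77.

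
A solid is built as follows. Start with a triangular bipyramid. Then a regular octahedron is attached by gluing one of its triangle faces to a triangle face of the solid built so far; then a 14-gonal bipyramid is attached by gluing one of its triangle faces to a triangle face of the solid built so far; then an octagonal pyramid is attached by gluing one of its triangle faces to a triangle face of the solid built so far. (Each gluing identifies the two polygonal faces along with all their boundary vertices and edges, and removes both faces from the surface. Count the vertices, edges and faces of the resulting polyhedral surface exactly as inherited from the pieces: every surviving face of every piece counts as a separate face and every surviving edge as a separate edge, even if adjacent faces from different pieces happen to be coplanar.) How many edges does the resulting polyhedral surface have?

A triangular bipyramid: V=5, E=9, F=6.
Attach a regular octahedron (V=6, E=12, F=8) along a 3-gon: merge 3 vertices and 3 edges, delete both glued faces → V=8, E=18, F=12.
Attach a 14-gonal bipyramid (V=16, E=42, F=28) along a 3-gon: merge 3 vertices and 3 edges, delete both glued faces → V=21, E=57, F=38.
Attach an octagonal pyramid (V=9, E=16, F=9) along a 3-gon: merge 3 vertices and 3 edges, delete both glued faces → V=27, E=70, F=45.
Check: V − E + F = 27 − 70 + 45 = 2.

70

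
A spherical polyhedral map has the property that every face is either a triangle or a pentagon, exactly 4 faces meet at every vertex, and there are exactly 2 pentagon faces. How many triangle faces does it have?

10

Let x be the number of triangles; then F = 2 + x.
Edge–face incidences: 2E = 5·2 + 3·x = 10 + 3x.
Every vertex has degree 4, so 4V = 2E.
Euler: V − E + F = 2 ⇒ (2E)/4 − E + (2 + x) = 2.
Multiply by 8: 2·(2E) − 4·(2E) + 8·(2 + x) = 16, i.e. 16 + 8x − 2·(10 + 3x) = 16.
Collecting terms: 2x − 4 = 16, so 2x = 20, so x = 10.
Then 2E = 10 + 3·10 = 40, so E = 20, V = 2E/4 = 10, F = 2 + 10 = 12.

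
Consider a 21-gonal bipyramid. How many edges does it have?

A bipyramid over an n-gon has 2n triangular faces and n + 2 vertices: V = 21 + 2 = 23, E = 3·21 = 63, F = 2·21 = 42.
Check: V − E + F = 23 − 63 + 42 = 2.

63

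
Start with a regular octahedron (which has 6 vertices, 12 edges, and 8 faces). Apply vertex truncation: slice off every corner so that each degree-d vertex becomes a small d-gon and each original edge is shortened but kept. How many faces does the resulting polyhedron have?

14

Truncation replaces each original edge-end by a new vertex, so V′ = 2E = 24.
Each original edge survives, and each old vertex of degree d contributes d new edges; summing degrees gives Σd = 2E, so E′ = E + 2E = 3E = 36.
Each original face survives and each original vertex becomes one new face: F′ = F + V = 14.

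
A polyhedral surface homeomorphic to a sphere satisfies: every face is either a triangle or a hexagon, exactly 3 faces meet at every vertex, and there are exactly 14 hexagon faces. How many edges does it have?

Let x be the number of triangles; then F = 14 + x.
Edge–face incidences: 2E = 6·14 + 3·x = 84 + 3x.
Every vertex has degree 3, so 3V = 2E.
Euler: V − E + F = 2 ⇒ (2E)/3 − E + (14 + x) = 2.
Multiply by 6: 2·(2E) − 3·(2E) + 6·(14 + x) = 12, i.e. 84 + 6x − (84 + 3x) = 12.
Collecting terms: 3x = 12, so x = 4.
Then 2E = 84 + 3·4 = 96, so E = 48, V = 2E/3 = 32, F = 14 + 4 = 18.

48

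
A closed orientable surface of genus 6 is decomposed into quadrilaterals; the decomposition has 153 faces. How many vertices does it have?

χ = 2 − 2·6 = -10, and every face is a square so 4F = 2E.
E = 4·153/2 = 306. Then V = -10 + E − F = -10 + 306 − 153 = 143.

143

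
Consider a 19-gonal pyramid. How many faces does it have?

20

A pyramid on an n-gon base has one n-gon and n triangles: V = 19 + 1 = 20, E = 2·19 = 38, F = 19 + 1 = 20.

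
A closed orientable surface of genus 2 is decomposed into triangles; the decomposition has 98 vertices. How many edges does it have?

χ = 2 − 2·2 = -2, and every face is a triangle so 3F = 2E.
V − E + F = -2 with E = 3F/2 gives 98 − (3/2 − 1)·F = -2, so F = 200 and E = 300.

300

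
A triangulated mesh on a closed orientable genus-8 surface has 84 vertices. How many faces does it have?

196

χ = 2 − 2·8 = -14, and every face is a triangle so 3F = 2E.
V − E + F = -14 with E = 3F/2 gives 84 − (3/2 − 1)·F = -14, so F = 196 and E = 294.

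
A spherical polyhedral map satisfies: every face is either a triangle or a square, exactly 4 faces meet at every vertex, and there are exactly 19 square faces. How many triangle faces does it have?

Let x be the number of triangles; then F = 19 + x.
Edge–face incidences: 2E = 4·19 + 3·x = 76 + 3x.
Every vertex has degree 4, so 4V = 2E.
Euler: V − E + F = 2 ⇒ (2E)/4 − E + (19 + x) = 2.
Multiply by 8: 2·(2E) − 4·(2E) + 8·(19 + x) = 16, i.e. 152 + 8x − 2·(76 + 3x) = 16.
Collecting terms: 2x = 16, so x = 8.
Then 2E = 76 + 3·8 = 100, so E = 50, V = 2E/4 = 25, F = 19 + 8 = 27.

8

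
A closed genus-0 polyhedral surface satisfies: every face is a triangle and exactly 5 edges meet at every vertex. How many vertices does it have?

12

Each face has 3 edges and each edge borders two faces, so 2E = 3F.
Each vertex has degree 5, so 5V = 2E and hence V = 3F/5.
Euler: V − E + F = 2 ⇒ (3F/5) − (3F/2) + F = 2.
Multiply by 10: (6 − 15 + 10)F = 20, i.e. 1F = 20.
So F = 20, E = 3·20/2 = 30, V = 3·20/5 = 12.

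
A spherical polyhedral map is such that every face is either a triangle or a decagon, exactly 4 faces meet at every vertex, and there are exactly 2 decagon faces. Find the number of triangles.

20

Let x be the number of triangles; then F = 2 + x.
Edge–face incidences: 2E = 10·2 + 3·x = 20 + 3x.
Every vertex has degree 4, so 4V = 2E.
Euler: V − E + F = 2 ⇒ (2E)/4 − E + (2 + x) = 2.
Multiply by 8: 2·(2E) − 4·(2E) + 8·(2 + x) = 16, i.e. 16 + 8x − 2·(20 + 3x) = 16.
Collecting terms: 2x − 24 = 16, so 2x = 40, so x = 20.
Then 2E = 20 + 3·20 = 80, so E = 40, V = 2E/4 = 20, F = 2 + 20 = 22.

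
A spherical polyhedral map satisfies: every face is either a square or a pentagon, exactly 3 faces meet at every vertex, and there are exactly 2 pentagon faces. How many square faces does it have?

5

Let x be the number of squares; then F = 2 + x.
Edge–face incidences: 2E = 5·2 + 4·x = 10 + 4x.
Every vertex has degree 3, so 3V = 2E.
Euler: V − E + F = 2 ⇒ (2E)/3 − E + (2 + x) = 2.
Multiply by 6: 2·(2E) − 3·(2E) + 6·(2 + x) = 12, i.e. 12 + 6x − (10 + 4x) = 12.
Collecting terms: 2x + 2 = 12, so 2x = 10, so x = 5.
Then 2E = 10 + 4·5 = 30, so E = 15, V = 2E/3 = 10, F = 2 + 5 = 7.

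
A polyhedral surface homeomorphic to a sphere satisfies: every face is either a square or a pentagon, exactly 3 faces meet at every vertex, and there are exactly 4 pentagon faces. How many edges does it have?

Let x be the number of squares; then F = 4 + x.
Edge–face incidences: 2E = 5·4 + 4·x = 20 + 4x.
Every vertex has degree 3, so 3V = 2E.
Euler: V − E + F = 2 ⇒ (2E)/3 − E + (4 + x) = 2.
Multiply by 6: 2·(2E) − 3·(2E) + 6·(4 + x) = 12, i.e. 24 + 6x − (20 + 4x) = 12.
Collecting terms: 2x + 4 = 12, so 2x = 8, so x = 4.
Then 2E = 20 + 4·4 = 36, so E = 18, V = 2E/3 = 12, F = 4 + 4 = 8.

18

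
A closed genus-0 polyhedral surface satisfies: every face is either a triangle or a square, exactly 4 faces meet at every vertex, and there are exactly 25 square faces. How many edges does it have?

Let x be the number of triangles; then F = 25 + x.
Edge–face incidences: 2E = 4·25 + 3·x = 100 + 3x.
Every vertex has degree 4, so 4V = 2E.
Euler: V − E + F = 2 ⇒ (2E)/4 − E + (25 + x) = 2.
Multiply by 8: 2·(2E) − 4·(2E) + 8·(25 + x) = 16, i.e. 200 + 8x − 2·(100 + 3x) = 16.
Collecting terms: 2x = 16, so x = 8.
Then 2E = 100 + 3·8 = 124, so E = 62, V = 2E/4 = 31, F = 25 + 8 = 33.

62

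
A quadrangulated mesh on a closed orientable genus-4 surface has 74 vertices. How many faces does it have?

χ = 2 − 2·4 = -6, and every face is a square so 4F = 2E.
V − E + F = -6 with E = 4F/2 gives 74 − (4/2 − 1)·F = -6, so F = 80 and E = 160.

80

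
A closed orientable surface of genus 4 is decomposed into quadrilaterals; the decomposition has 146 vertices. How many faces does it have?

152

χ = 2 − 2·4 = -6, and every face is a square so 4F = 2E.
V − E + F = -6 with E = 4F/2 gives 146 − (4/2 − 1)·F = -6, so F = 152 and E = 304.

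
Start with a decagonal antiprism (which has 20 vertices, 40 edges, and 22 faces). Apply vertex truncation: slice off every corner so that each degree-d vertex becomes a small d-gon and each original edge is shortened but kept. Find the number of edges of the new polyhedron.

120

Truncation replaces each original edge-end by a new vertex, so V′ = 2E = 80.
Each original edge survives, and each old vertex of degree d contributes d new edges; summing degrees gives Σd = 2E, so E′ = E + 2E = 3E = 120.
Each original face survives and each original vertex becomes one new face: F′ = F + V = 42.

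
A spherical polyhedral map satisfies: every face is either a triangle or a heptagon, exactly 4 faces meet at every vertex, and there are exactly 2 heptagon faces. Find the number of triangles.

Let x be the number of triangles; then F = 2 + x.
Edge–face incidences: 2E = 7·2 + 3·x = 14 + 3x.
Every vertex has degree 4, so 4V = 2E.
Euler: V − E + F = 2 ⇒ (2E)/4 − E + (2 + x) = 2.
Multiply by 8: 2·(2E) − 4·(2E) + 8·(2 + x) = 16, i.e. 16 + 8x − 2·(14 + 3x) = 16.
Collecting terms: 2x − 12 = 16, so 2x = 28, so x = 14.
Then 2E = 14 + 3·14 = 56, so E = 28, V = 2E/4 = 14, F = 2 + 14 = 16.

14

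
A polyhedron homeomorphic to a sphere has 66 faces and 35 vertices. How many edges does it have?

Here V − E + F = 2.
E = V + F − (2) = 35 + 66 − (2) = 99.

99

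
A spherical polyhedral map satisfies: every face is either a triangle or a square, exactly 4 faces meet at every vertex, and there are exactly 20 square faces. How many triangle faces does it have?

Let x be the number of triangles; then F = 20 + x.
Edge–face incidences: 2E = 4·20 + 3·x = 80 + 3x.
Every vertex has degree 4, so 4V = 2E.
Euler: V − E + F = 2 ⇒ (2E)/4 − E + (20 + x) = 2.
Multiply by 8: 2·(2E) − 4·(2E) + 8·(20 + x) = 16, i.e. 160 + 8x − 2·(80 + 3x) = 16.
Collecting terms: 2x = 16, so x = 8.
Then 2E = 80 + 3·8 = 104, so E = 52, V = 2E/4 = 26, F = 20 + 8 = 28.

8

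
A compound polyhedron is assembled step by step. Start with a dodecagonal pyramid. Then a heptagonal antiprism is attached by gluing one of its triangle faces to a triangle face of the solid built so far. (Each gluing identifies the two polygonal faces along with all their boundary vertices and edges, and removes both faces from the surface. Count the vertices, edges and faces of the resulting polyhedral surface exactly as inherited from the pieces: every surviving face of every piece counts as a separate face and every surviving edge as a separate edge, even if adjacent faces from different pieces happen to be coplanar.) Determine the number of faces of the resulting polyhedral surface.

27

A dodecagonal pyramid: V=13, E=24, F=13.
Attach a heptagonal antiprism (V=14, E=28, F=16) along a 3-gon: merge 3 vertices and 3 edges, delete both glued faces → V=24, E=49, F=27.
Check: V − E + F = 24 − 49 + 27 = 2.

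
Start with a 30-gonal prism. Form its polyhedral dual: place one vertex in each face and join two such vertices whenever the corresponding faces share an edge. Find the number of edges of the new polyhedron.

90

The base solid has V = 60, E = 90, F = 32.
The dual swaps V and F and preserves E: V′ = F = 32, E′ = E = 90, F′ = V = 60.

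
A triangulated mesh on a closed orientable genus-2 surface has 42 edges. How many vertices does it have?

12

χ = 2 − 2·2 = -2, and every face is a triangle so 3F = 2E.
F = 2E/3 = 28. Then V = -2 + E − F = -2 + 42 − 28 = 12.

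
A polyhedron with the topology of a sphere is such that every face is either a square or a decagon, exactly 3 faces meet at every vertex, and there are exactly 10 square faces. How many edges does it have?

30

Let x be the number of decagons; then F = 10 + x.
Edge–face incidences: 2E = 4·10 + 10·x = 40 + 10x.
Every vertex has degree 3, so 3V = 2E.
Euler: V − E + F = 2 ⇒ (2E)/3 − E + (10 + x) = 2.
Multiply by 6: 2·(2E) − 3·(2E) + 6·(10 + x) = 12, i.e. 60 + 6x − (40 + 10x) = 12.
Collecting terms: −4x + 20 = 12, so −4x = −8, so x = 2.
Then 2E = 40 + 10·2 = 60, so E = 30, V = 2E/3 = 20, F = 10 + 2 = 12.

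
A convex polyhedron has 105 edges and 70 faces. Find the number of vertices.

Here V − E + F = 2.
V = 2 + E − F = 2 + 105 − 70 = 37.

37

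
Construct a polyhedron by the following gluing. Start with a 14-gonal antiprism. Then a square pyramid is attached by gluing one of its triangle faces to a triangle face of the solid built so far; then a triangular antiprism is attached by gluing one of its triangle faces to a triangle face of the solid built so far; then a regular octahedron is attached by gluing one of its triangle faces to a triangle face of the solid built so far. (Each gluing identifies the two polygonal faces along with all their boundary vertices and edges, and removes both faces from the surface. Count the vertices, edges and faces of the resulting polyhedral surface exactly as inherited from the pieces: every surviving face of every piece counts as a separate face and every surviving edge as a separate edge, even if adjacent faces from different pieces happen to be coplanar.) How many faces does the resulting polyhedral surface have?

A 14-gonal antiprism: V=28, E=56, F=30.
Attach a square pyramid (V=5, E=8, F=5) along a 3-gon: merge 3 vertices and 3 edges, delete both glued faces → V=30, E=61, F=33.
Attach a triangular antiprism (V=6, E=12, F=8) along a 3-gon: merge 3 vertices and 3 edges, delete both glued faces → V=33, E=70, F=39.
Attach a regular octahedron (V=6, E=12, F=8) along a 3-gon: merge 3 vertices and 3 edges, delete both glued faces → V=36, E=79, F=45.
Check: V − E + F = 36 − 79 + 45 = 2.

45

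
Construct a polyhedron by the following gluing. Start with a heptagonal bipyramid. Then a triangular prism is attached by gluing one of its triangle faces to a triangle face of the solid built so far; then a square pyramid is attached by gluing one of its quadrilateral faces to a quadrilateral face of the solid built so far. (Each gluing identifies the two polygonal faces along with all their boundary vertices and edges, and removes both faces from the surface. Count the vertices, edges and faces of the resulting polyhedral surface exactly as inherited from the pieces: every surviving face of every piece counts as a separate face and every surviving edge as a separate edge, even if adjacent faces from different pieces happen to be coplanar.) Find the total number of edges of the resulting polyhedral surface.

31

A heptagonal bipyramid: V=9, E=21, F=14.
Attach a triangular prism (V=6, E=9, F=5) along a 3-gon: merge 3 vertices and 3 edges, delete both glued faces → V=12, E=27, F=17.
Attach a square pyramid (V=5, E=8, F=5) along a 4-gon: merge 4 vertices and 4 edges, delete both glued faces → V=13, E=31, F=20.
Check: V − E + F = 13 − 31 + 20 = 2.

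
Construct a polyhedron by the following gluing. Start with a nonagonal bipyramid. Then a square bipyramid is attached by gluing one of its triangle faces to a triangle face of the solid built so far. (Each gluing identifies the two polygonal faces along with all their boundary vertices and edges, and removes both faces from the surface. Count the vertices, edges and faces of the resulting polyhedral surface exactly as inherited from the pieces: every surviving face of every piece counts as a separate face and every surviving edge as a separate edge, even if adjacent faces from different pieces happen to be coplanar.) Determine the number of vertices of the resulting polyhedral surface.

14

A nonagonal bipyramid: V=11, E=27, F=18.
Attach a square bipyramid (V=6, E=12, F=8) along a 3-gon: merge 3 vertices and 3 edges, delete both glued faces → V=14, E=36, F=24.
Check: V − E + F = 14 − 36 + 24 = 2.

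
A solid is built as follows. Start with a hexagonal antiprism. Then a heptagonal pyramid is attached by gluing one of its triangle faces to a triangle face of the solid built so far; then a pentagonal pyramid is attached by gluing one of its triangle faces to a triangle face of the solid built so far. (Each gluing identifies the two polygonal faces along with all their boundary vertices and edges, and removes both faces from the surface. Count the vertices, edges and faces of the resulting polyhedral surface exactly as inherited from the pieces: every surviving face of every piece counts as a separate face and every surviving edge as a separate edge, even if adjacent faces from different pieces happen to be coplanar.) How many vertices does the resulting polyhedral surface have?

20

A hexagonal antiprism: V=12, E=24, F=14.
Attach a heptagonal pyramid (V=8, E=14, F=8) along a 3-gon: merge 3 vertices and 3 edges, delete both glued faces → V=17, E=35, F=20.
Attach a pentagonal pyramid (V=6, E=10, F=6) along a 3-gon: merge 3 vertices and 3 edges, delete both glued faces → V=20, E=42, F=24.
Check: V − E + F = 20 − 42 + 24 = 2.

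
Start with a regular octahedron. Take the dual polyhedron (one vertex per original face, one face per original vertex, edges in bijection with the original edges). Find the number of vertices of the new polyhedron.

The base solid has V = 6, E = 12, F = 8.
The dual swaps V and F and preserves E: V′ = F = 8, E′ = E = 12, F′ = V = 6.

8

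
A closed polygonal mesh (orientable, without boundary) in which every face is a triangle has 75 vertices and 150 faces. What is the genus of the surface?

1

Every face is a triangle, so 2E = 3·150 = 450, giving E = 225.
χ = V − E + F = 75 − 225 + 150 = 0.
For a closed orientable surface χ = 2 − 2g, so g = (2 − (0))/2 = 1.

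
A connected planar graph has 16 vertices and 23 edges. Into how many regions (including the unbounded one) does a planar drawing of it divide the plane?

9

Euler's formula for a connected plane graph: V − E + F = 2, so F = 2 − 16 + 23 = 9.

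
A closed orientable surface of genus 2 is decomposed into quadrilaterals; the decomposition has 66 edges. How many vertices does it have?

χ = 2 − 2·2 = -2, and every face is a square so 4F = 2E.
F = 2E/4 = 33. Then V = -2 + E − F = -2 + 66 − 33 = 31.

31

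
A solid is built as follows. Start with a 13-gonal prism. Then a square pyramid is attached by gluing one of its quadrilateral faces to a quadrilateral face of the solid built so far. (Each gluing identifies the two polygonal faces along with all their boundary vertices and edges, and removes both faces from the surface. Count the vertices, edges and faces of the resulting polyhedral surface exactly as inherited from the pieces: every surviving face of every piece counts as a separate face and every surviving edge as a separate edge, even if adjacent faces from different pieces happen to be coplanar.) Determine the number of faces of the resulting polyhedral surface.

A 13-gonal prism: V=26, E=39, F=15.
Attach a square pyramid (V=5, E=8, F=5) along a 4-gon: merge 4 vertices and 4 edges, delete both glued faces → V=27, E=43, F=18.
Check: V − E + F = 27 − 43 + 18 = 2.

18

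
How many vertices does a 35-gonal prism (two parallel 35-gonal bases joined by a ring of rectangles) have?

A prism on an n-gon has two n-gon bases and n rectangular sides: V = 2·35 = 70, E = 3·35 = 105, F = 35 + 2 = 37.
Check: V − E + F = 70 − 105 + 37 = 2.

70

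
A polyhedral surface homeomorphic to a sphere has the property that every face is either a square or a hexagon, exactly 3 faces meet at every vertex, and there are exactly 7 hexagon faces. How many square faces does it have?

Let x be the number of squares; then F = 7 + x.
Edge–face incidences: 2E = 6·7 + 4·x = 42 + 4x.
Every vertex has degree 3, so 3V = 2E.
Euler: V − E + F = 2 ⇒ (2E)/3 − E + (7 + x) = 2.
Multiply by 6: 2·(2E) − 3·(2E) + 6·(7 + x) = 12, i.e. 42 + 6x − (42 + 4x) = 12.
Collecting terms: 2x = 12, so x = 6.
Then 2E = 42 + 4·6 = 66, so E = 33, V = 2E/3 = 22, F = 7 + 6 = 13.

6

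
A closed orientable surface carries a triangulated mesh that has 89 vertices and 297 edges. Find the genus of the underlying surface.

Every face is a triangle and each edge borders two faces, so 3F = 2·297, giving F = 198.
χ = V − E + F = 89 − 297 + 198 = -10.
For a closed orientable surface χ = 2 − 2g, so g = (2 − (-10))/2 = 6.

6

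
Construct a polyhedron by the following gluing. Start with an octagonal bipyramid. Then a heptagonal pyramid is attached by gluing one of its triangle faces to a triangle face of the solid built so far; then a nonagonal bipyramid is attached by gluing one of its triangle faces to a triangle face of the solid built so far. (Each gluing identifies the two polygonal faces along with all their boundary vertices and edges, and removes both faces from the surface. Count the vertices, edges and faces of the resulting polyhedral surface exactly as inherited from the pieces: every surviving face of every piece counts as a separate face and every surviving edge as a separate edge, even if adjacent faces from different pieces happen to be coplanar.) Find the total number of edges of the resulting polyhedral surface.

An octagonal bipyramid: V=10, E=24, F=16.
Attach a heptagonal pyramid (V=8, E=14, F=8) along a 3-gon: merge 3 vertices and 3 edges, delete both glued faces → V=15, E=35, F=22.
Attach a nonagonal bipyramid (V=11, E=27, F=18) along a 3-gon: merge 3 vertices and 3 edges, delete both glued faces → V=23, E=59, F=38.
Check: V − E + F = 23 − 59 + 38 = 2.

59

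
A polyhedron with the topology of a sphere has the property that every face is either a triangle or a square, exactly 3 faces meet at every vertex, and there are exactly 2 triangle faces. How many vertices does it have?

Let x be the number of squares; then F = 2 + x.
Edge–face incidences: 2E = 3·2 + 4·x = 6 + 4x.
Every vertex has degree 3, so 3V = 2E.
Euler: V − E + F = 2 ⇒ (2E)/3 − E + (2 + x) = 2.
Multiply by 6: 2·(2E) − 3·(2E) + 6·(2 + x) = 12, i.e. 12 + 6x − (6 + 4x) = 12.
Collecting terms: 2x + 6 = 12, so 2x = 6, so x = 3.
Then 2E = 6 + 4·3 = 18, so E = 9, V = 2E/3 = 6, F = 2 + 3 = 5.

6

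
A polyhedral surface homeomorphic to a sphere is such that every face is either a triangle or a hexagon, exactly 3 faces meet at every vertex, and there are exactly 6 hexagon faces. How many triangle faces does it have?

Let x be the number of triangles; then F = 6 + x.
Edge–face incidences: 2E = 6·6 + 3·x = 36 + 3x.
Every vertex has degree 3, so 3V = 2E.
Euler: V − E + F = 2 ⇒ (2E)/3 − E + (6 + x) = 2.
Multiply by 6: 2·(2E) − 3·(2E) + 6·(6 + x) = 12, i.e. 36 + 6x − (36 + 3x) = 12.
Collecting terms: 3x = 12, so x = 4.
Then 2E = 36 + 3·4 = 48, so E = 24, V = 2E/3 = 16, F = 6 + 4 = 10.

4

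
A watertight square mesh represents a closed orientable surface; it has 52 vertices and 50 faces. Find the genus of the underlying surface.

Every face is a square, so 2E = 4·50 = 200, giving E = 100.
χ = V − E + F = 52 − 100 + 50 = 2.
For a closed orientable surface χ = 2 − 2g, so g = (2 − (2))/2 = 0.

0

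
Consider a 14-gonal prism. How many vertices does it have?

28

A prism on an n-gon has two n-gon bases and n rectangular sides: V = 2·14 = 28, E = 3·14 = 42, F = 14 + 2 = 16.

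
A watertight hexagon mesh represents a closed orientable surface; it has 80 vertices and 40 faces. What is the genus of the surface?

1

Every face is a hexagon, so 2E = 6·40 = 240, giving E = 120.
χ = V − E + F = 80 − 120 + 40 = 0.
For a closed orientable surface χ = 2 − 2g, so g = (2 − (0))/2 = 1.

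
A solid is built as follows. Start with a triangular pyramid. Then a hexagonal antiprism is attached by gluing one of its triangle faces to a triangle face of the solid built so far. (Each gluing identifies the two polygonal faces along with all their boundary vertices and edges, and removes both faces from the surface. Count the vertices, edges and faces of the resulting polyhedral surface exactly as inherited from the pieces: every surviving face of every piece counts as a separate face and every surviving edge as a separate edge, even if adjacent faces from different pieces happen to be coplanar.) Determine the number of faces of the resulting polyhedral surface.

A triangular pyramid: V=4, E=6, F=4.
Attach a hexagonal antiprism (V=12, E=24, F=14) along a 3-gon: merge 3 vertices and 3 edges, delete both glued faces → V=13, E=27, F=16.
Check: V − E + F = 13 − 27 + 16 = 2.

16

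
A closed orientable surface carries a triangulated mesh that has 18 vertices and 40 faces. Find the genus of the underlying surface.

2

Every face is a triangle, so 2E = 3·40 = 120, giving E = 60.
χ = V − E + F = 18 − 60 + 40 = -2.
For a closed orientable surface χ = 2 − 2g, so g = (2 − (-2))/2 = 2.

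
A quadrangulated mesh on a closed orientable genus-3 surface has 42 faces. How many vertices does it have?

χ = 2 − 2·3 = -4, and every face is a square so 4F = 2E.
E = 4·42/2 = 84. Then V = -4 + E − F = -4 + 84 − 42 = 38.

38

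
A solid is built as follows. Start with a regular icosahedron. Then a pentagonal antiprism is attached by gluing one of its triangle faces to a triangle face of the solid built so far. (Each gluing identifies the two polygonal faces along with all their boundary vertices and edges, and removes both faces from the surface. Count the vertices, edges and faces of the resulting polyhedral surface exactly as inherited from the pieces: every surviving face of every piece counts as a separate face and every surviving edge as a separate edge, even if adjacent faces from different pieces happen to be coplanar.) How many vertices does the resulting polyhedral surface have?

A regular icosahedron: V=12, E=30, F=20.
Attach a pentagonal antiprism (V=10, E=20, F=12) along a 3-gon: merge 3 vertices and 3 edges, delete both glued faces → V=19, E=47, F=30.
Check: V − E + F = 19 − 47 + 30 = 2.

19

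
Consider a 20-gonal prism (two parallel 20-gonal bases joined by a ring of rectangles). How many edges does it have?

A prism on an n-gon has two n-gon bases and n rectangular sides: V = 2·20 = 40, E = 3·20 = 60, F = 20 + 2 = 22.

60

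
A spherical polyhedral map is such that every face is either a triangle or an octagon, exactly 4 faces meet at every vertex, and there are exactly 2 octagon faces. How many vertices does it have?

16

Let x be the number of triangles; then F = 2 + x.
Edge–face incidences: 2E = 8·2 + 3·x = 16 + 3x.
Every vertex has degree 4, so 4V = 2E.
Euler: V − E + F = 2 ⇒ (2E)/4 − E + (2 + x) = 2.
Multiply by 8: 2·(2E) − 4·(2E) + 8·(2 + x) = 16, i.e. 16 + 8x − 2·(16 + 3x) = 16.
Collecting terms: 2x − 16 = 16, so 2x = 32, so x = 16.
Then 2E = 16 + 3·16 = 64, so E = 32, V = 2E/4 = 16, F = 2 + 16 = 18.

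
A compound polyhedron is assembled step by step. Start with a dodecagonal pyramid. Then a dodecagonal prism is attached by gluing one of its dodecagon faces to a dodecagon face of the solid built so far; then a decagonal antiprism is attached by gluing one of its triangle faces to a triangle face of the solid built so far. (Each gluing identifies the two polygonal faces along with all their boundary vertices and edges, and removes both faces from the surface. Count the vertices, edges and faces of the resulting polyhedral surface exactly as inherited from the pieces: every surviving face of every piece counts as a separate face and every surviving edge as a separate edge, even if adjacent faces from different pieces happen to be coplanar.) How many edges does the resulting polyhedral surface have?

A dodecagonal pyramid: V=13, E=24, F=13.
Attach a dodecagonal prism (V=24, E=36, F=14) along a 12-gon: merge 12 vertices and 12 edges, delete both glued faces → V=25, E=48, F=25.
Attach a decagonal antiprism (V=20, E=40, F=22) along a 3-gon: merge 3 vertices and 3 edges, delete both glued faces → V=42, E=85, F=45.
Check: V − E + F = 42 − 85 + 45 = 2.

85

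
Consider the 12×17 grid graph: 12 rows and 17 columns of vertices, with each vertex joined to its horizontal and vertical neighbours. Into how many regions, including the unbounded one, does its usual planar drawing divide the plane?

177

The grid has V = 12·17 = 204 vertices and E = 12·16 + 17·11 = 379 edges.
F = 2 − V + E = 2 − 204 + 379 = 177.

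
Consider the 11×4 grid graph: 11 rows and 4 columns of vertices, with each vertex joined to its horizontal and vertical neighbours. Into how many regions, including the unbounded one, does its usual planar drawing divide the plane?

31

The grid has V = 11·4 = 44 vertices and E = 11·3 + 4·10 = 73 edges.
F = 2 − V + E = 2 − 44 + 73 = 31.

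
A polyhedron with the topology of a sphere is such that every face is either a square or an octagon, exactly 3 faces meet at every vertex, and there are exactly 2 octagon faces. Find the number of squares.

Let x be the number of squares; then F = 2 + x.
Edge–face incidences: 2E = 8·2 + 4·x = 16 + 4x.
Every vertex has degree 3, so 3V = 2E.
Euler: V − E + F = 2 ⇒ (2E)/3 − E + (2 + x) = 2.
Multiply by 6: 2·(2E) − 3·(2E) + 6·(2 + x) = 12, i.e. 12 + 6x − (16 + 4x) = 12.
Collecting terms: 2x − 4 = 12, so 2x = 16, so x = 8.
Then 2E = 16 + 4·8 = 48, so E = 24, V = 2E/3 = 16, F = 2 + 8 = 10.

8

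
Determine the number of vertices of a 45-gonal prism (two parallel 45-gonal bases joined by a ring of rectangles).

A prism on an n-gon has two n-gon bases and n rectangular sides: V = 2·45 = 90, E = 3·45 = 135, F = 45 + 2 = 47.

90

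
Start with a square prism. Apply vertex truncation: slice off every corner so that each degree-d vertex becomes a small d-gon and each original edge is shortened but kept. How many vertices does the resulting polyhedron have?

The base solid has V = 8, E = 12, F = 6.
Truncation replaces each original edge-end by a new vertex, so V′ = 2E = 24.
Each original edge survives, and each old vertex of degree d contributes d new edges; summing degrees gives Σd = 2E, so E′ = E + 2E = 3E = 36.
Each original face survives and each original vertex becomes one new face: F′ = F + V = 14.

24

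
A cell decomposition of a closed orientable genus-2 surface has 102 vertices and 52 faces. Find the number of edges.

For a closed orientable surface of genus 2, χ = 2 − 2·2 = -2.
E = V + F − (-2) = 102 + 52 − (-2) = 156.

156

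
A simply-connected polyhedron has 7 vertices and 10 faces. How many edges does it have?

15

Here V − E + F = 2.
E = V + F − (2) = 7 + 10 − (2) = 15.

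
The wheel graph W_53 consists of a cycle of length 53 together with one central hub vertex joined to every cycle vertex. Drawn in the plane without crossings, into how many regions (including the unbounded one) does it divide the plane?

W_53 has V = 53 + 1 = 54 vertices and E = 2·53 = 106 edges.
By Euler's formula F = 2 − V + E = 2 − 54 + 106 = 54.

54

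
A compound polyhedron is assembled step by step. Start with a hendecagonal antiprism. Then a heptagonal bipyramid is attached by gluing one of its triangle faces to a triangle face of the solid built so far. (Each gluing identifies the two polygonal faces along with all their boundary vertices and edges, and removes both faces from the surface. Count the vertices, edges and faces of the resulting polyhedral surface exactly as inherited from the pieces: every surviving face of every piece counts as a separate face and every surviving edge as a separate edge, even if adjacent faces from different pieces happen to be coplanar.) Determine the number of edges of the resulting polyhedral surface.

A hendecagonal antiprism: V=22, E=44, F=24.
Attach a heptagonal bipyramid (V=9, E=21, F=14) along a 3-gon: merge 3 vertices and 3 edges, delete both glued faces → V=28, E=62, F=36.
Check: V − E + F = 28 − 62 + 36 = 2.

62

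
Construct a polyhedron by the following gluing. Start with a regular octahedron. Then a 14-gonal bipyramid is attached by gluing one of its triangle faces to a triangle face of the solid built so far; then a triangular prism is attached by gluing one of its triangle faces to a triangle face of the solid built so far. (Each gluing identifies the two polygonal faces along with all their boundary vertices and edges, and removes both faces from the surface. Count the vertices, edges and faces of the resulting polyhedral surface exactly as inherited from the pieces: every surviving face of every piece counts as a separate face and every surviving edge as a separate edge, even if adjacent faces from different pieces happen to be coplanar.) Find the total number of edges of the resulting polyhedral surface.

57

A regular octahedron: V=6, E=12, F=8.
Attach a 14-gonal bipyramid (V=16, E=42, F=28) along a 3-gon: merge 3 vertices and 3 edges, delete both glued faces → V=19, E=51, F=34.
Attach a triangular prism (V=6, E=9, F=5) along a 3-gon: merge 3 vertices and 3 edges, delete both glued faces → V=22, E=57, F=37.
Check: V − E + F = 22 − 57 + 37 = 2.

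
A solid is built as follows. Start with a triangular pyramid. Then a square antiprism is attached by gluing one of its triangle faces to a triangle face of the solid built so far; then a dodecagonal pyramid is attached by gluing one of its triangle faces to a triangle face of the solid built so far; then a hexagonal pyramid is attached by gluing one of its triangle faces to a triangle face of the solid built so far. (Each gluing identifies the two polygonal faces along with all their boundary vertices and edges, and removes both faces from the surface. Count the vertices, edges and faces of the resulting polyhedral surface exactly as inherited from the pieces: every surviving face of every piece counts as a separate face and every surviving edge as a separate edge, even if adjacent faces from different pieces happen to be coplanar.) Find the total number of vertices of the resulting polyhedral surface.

23

A triangular pyramid: V=4, E=6, F=4.
Attach a square antiprism (V=8, E=16, F=10) along a 3-gon: merge 3 vertices and 3 edges, delete both glued faces → V=9, E=19, F=12.
Attach a dodecagonal pyramid (V=13, E=24, F=13) along a 3-gon: merge 3 vertices and 3 edges, delete both glued faces → V=19, E=40, F=23.
Attach a hexagonal pyramid (V=7, E=12, F=7) along a 3-gon: merge 3 vertices and 3 edges, delete both glued faces → V=23, E=49, F=28.
Check: V − E + F = 23 − 49 + 28 = 2.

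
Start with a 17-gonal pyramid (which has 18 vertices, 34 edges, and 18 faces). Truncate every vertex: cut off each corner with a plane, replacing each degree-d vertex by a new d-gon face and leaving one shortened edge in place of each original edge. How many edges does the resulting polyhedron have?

102

Truncation replaces each original edge-end by a new vertex, so V′ = 2E = 68.
Each original edge survives, and each old vertex of degree d contributes d new edges; summing degrees gives Σd = 2E, so E′ = E + 2E = 3E = 102.
Each original face survives and each original vertex becomes one new face: F′ = F + V = 36.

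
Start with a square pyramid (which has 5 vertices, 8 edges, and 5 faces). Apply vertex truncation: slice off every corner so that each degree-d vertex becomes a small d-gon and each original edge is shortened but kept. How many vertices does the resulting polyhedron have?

16

Truncation replaces each original edge-end by a new vertex, so V′ = 2E = 16.
Each original edge survives, and each old vertex of degree d contributes d new edges; summing degrees gives Σd = 2E, so E′ = E + 2E = 3E = 24.
Each original face survives and each original vertex becomes one new face: F′ = F + V = 10.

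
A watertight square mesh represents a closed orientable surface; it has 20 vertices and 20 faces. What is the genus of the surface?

1

Every face is a square, so 2E = 4·20 = 80, giving E = 40.
χ = V − E + F = 20 − 40 + 20 = 0.
For a closed orientable surface χ = 2 − 2g, so g = (2 − (0))/2 = 1.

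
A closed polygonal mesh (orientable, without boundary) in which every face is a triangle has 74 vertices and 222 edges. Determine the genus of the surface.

1

Every face is a triangle and each edge borders two faces, so 3F = 2·222, giving F = 148.
χ = V − E + F = 74 − 222 + 148 = 0.
For a closed orientable surface χ = 2 − 2g, so g = (2 − (0))/2 = 1.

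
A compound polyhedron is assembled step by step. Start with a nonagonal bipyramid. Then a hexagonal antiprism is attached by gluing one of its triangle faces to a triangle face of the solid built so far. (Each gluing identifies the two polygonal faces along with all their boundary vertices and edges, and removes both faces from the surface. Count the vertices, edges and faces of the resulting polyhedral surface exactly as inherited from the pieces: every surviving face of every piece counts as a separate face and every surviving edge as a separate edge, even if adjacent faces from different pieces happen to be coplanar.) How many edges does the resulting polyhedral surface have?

48

A nonagonal bipyramid: V=11, E=27, F=18.
Attach a hexagonal antiprism (V=12, E=24, F=14) along a 3-gon: merge 3 vertices and 3 edges, delete both glued faces → V=20, E=48, F=30.
Check: V − E + F = 20 − 48 + 30 = 2.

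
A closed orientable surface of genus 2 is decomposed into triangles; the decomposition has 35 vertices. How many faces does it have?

χ = 2 − 2·2 = -2, and every face is a triangle so 3F = 2E.
V − E + F = -2 with E = 3F/2 gives 35 − (3/2 − 1)·F = -2, so F = 74 and E = 111.

74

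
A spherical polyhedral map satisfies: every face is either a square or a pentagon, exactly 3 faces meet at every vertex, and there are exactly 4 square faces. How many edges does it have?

Let x be the number of pentagons; then F = 4 + x.
Edge–face incidences: 2E = 4·4 + 5·x = 16 + 5x.
Every vertex has degree 3, so 3V = 2E.
Euler: V − E + F = 2 ⇒ (2E)/3 − E + (4 + x) = 2.
Multiply by 6: 2·(2E) − 3·(2E) + 6·(4 + x) = 12, i.e. 24 + 6x − (16 + 5x) = 12.
Collecting terms: x + 8 = 12, so x = 4.
Then 2E = 16 + 5·4 = 36, so E = 18, V = 2E/3 = 12, F = 4 + 4 = 8.

18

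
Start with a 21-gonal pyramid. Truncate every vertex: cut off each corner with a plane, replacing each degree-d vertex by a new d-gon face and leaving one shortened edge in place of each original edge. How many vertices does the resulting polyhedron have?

The base solid has V = 22, E = 42, F = 22.
Truncation replaces each original edge-end by a new vertex, so V′ = 2E = 84.
Each original edge survives, and each old vertex of degree d contributes d new edges; summing degrees gives Σd = 2E, so E′ = E + 2E = 3E = 126.
Each original face survives and each original vertex becomes one new face: F′ = F + V = 44.

84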